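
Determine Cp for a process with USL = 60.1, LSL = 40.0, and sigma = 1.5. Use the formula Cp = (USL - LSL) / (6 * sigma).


Cp = (60.1 - 40.0) / (6 * 1.5)

2.23


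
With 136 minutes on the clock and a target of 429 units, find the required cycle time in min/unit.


Formula: CT = Available Time / Number of Units
CT = 136 min / 429 units
CT = 0.32 min/unit

0.32 min/unit


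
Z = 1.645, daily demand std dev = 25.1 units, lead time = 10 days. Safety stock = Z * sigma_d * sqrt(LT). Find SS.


Formula: SS = z * sigma_d * sqrt(LT)
sqrt(LT) = sqrt(10) = 3.1623
SS = 1.645 * 25.1 * 3.1623
SS = 130.6 units

130.6 units


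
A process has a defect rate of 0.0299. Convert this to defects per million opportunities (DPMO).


DPMO = defect_rate * 1000000 = 0.0299 * 1000000

29900


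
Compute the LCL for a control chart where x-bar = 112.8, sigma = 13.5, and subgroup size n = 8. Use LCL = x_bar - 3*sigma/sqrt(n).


LCL = 112.8 - 3 * 13.5 / sqrt(8)

98.48


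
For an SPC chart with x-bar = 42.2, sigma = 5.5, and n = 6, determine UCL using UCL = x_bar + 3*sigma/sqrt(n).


UCL = 42.2 + 3 * 5.5 / sqrt(6)

48.94


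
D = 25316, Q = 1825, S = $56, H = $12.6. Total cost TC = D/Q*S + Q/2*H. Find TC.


TC = 25316/1825 * 56 + 1825/2 * 12.6

$12274.32


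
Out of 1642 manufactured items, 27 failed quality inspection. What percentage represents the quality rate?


Formula: Quality Rate = Good Pieces / Total Pieces * 100
Good pieces = 1642 - 27 = 1615
QR = 1615 / 1642 * 100 = 98.4%

98.4%


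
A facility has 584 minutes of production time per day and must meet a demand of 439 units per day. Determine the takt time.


Formula: Takt Time = Available Production Time / Customer Demand
Takt = 584 min/day / 439 units/day
Takt = 1.33 min/unit

1.33 min/unit


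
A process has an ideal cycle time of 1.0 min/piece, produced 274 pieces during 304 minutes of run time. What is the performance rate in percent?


Formula: Performance = (Ideal CT * Total Count) / Run Time * 100
Ideal output time = 1.0 * 274 = 274.0 min
Performance = 274.0 / 304 * 100 = 90.1%

90.1%


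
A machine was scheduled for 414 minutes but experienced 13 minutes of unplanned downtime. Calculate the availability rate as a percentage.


Formula: Availability = (Planned Time - Downtime) / Planned Time * 100
Uptime = 414 - 13 = 401 min
Availability = 401 / 414 * 100 = 96.9%

96.9%


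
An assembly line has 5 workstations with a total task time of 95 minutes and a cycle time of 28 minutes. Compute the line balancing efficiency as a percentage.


Formula: Efficiency = Sum of Task Times / (N_stations * CT) * 100
Total station capacity = 5 stations * 28 min = 140 min
Efficiency = 95 / 140 * 100 = 67.9%

67.9%


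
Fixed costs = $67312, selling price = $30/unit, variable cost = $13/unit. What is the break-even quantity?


Formula: BEQ = Fixed Costs / (Price - Variable Cost)
Contribution margin = $30 - $13 = $17/unit
BEQ = ceil($67312 / $17/unit) = ceil(3959.53) = 3960 units

3960 units


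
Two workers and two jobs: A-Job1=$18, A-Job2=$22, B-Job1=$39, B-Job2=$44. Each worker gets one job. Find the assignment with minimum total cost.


Option 1: A->1 + B->2 = $18 + $44 = $62
Option 2: A->2 + B->1 = $22 + $39 = $61
Min cost = min($62, $61) = $61

$61


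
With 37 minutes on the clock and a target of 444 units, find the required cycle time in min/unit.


Formula: CT = Available Time / Number of Units
CT = 37 min / 444 units
CT = 0.08 min/unit

0.08 min/unit


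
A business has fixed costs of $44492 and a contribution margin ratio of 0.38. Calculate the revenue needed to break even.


Formula: BER = Fixed Costs / Contribution Margin Ratio
BER = $44492 / 0.38
BER = $117084.21 (to the nearest cent)

$117084.21


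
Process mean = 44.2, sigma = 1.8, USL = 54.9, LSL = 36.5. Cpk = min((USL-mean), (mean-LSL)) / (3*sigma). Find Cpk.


Cpu = (54.9 - 44.2) / (3 * 1.8) = 1.98
Cpl = (44.2 - 36.5) / (3 * 1.8) = 1.43
Cpk = min(1.98, 1.43) = 1.43

1.43


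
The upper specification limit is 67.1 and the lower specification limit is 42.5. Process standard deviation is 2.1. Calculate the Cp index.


Cp = (67.1 - 42.5) / (6 * 2.1)

1.95


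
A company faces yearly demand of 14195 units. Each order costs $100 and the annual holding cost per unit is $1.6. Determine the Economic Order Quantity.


Formula: EOQ = sqrt(2 * D * S / H)
Numerator: 2 * 14195 * 100 = 2839000
2DS/H = 2839000 / 1.6 = 1774375.0
EOQ = sqrt(1774375.0) = 1332.1 units

1332.1 units


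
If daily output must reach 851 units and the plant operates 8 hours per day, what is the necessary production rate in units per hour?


Formula: Production Rate = Daily Demand / Available Hours
Rate = 851 units/day / 8 hours/day
Rate = 106.4 units/hour

106.4 units/hour


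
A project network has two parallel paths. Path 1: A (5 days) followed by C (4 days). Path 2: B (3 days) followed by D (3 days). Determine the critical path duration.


Path 1 = 5 + 4 = 9 days
Path 2 = 3 + 3 = 6 days
Duration = max(9, 6) = 9 days

9 days


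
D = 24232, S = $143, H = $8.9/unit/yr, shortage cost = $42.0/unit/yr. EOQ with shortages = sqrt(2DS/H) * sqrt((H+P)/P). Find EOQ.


Formula: EOQ* = sqrt(2DS/H) * sqrt((H+P)/P)
Base EOQ = sqrt(2*24232*143/8.9) = 882.43 units
Correction = sqrt((8.9+42.0)/42.0) = 1.10087
EOQ* = 882.43 * 1.10087 = 971.4 units

971.4 units


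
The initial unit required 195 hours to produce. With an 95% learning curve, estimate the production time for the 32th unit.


Formula: T_n = T_1 * (learning_rate)^(log2(n)) where learning_rate = rate/100
Doublings = log2(32) = 5
T_n = 195 * 0.95^5
T_n = 195 * 0.7738 = 150.9 hours

150.9 hours


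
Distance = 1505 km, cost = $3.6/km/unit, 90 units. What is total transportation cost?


TC = dist * cost * units = 1505 * 3.6 * 90 = $487620.00

$487620.00


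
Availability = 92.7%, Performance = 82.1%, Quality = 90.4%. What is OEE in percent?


Formula: OEE = Availability * Performance * Quality / 10000
A * P = 92.7% * 82.1% / 100 = 76.11%
OEE = 76.11% * 90.4% / 100 = 68.8%

68.8%


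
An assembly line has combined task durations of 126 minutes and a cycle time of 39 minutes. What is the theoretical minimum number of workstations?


Formula: N_min = ceil(Sum of Task Times / Cycle Time)
N_min = ceil(126 min / 39 min) = ceil(3.2308)
N_min = 4 stations

4


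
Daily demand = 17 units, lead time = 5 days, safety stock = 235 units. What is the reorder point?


Formula: ROP = (Daily Demand * Lead Time) + Safety Stock
Demand during lead time = 17 * 5 = 85 units
ROP = 85 + 235 = 320 units

320 units


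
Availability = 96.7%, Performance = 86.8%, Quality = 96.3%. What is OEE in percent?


Formula: OEE = Availability * Performance * Quality / 10000
A * P = 96.7% * 86.8% / 100 = 83.94%
OEE = 83.94% * 96.3% / 100 = 80.8%

80.8%


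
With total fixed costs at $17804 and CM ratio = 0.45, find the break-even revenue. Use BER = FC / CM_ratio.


Formula: BER = Fixed Costs / Contribution Margin Ratio
BER = $17804 / 0.45
BER = $39564.44 (to the nearest cent)

$39564.44


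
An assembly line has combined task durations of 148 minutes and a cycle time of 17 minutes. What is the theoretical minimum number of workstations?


Formula: N_min = ceil(Sum of Task Times / Cycle Time)
N_min = ceil(148 min / 17 min) = ceil(8.7059)
N_min = 9 stations

9


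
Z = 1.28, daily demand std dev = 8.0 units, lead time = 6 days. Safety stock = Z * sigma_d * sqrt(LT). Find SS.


Formula: SS = z * sigma_d * sqrt(LT)
sqrt(LT) = sqrt(6) = 2.4495
SS = 1.28 * 8.0 * 2.4495
SS = 25.1 units

25.1 units


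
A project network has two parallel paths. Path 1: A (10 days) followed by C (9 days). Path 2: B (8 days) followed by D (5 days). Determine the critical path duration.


Path 1 = 10 + 9 = 19 days
Path 2 = 8 + 5 = 13 days
Duration = max(19, 13) = 19 days

19 days


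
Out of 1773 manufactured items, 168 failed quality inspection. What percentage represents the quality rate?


Formula: Quality Rate = Good Pieces / Total Pieces * 100
Good pieces = 1773 - 168 = 1605
QR = 1605 / 1773 * 100 = 90.5%

90.5%


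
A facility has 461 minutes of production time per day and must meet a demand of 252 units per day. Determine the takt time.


Formula: Takt Time = Available Production Time / Customer Demand
Takt = 461 min/day / 252 units/day
Takt = 1.83 min/unit

1.83 min/unit


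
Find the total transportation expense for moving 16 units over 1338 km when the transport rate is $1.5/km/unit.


TC = dist * cost * units = 1338 * 1.5 * 16 = $32112.00

$32112.00


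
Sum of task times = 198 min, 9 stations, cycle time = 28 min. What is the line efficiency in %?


Formula: Efficiency = Sum of Task Times / (N_stations * CT) * 100
Total station capacity = 9 stations * 28 min = 252 min
Efficiency = 198 / 252 * 100 = 78.6%

78.6%


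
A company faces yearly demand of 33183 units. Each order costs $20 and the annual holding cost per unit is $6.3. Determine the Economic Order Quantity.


Formula: EOQ = sqrt(2 * D * S / H)
Numerator: 2 * 33183 * 20 = 1327320
2DS/H = 1327320 / 6.3 = 210685.7
EOQ = sqrt(210685.7) = 459.0 units

459.0 units


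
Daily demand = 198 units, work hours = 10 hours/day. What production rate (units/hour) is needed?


Formula: Production Rate = Daily Demand / Available Hours
Rate = 198 units/day / 10 hours/day
Rate = 19.8 units/hour

19.8 units/hour


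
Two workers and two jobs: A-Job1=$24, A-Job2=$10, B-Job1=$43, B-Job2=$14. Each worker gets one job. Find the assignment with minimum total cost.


Option 1: A->1 + B->2 = $24 + $14 = $38
Option 2: A->2 + B->1 = $10 + $43 = $53
Min cost = min($38, $53) = $38

$38


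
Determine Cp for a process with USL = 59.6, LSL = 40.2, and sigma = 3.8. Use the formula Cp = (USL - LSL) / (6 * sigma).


Cp = (59.6 - 40.2) / (6 * 3.8)

0.85


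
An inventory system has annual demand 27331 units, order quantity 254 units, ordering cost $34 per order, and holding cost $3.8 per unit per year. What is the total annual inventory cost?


TC = 27331/254 * 34 + 254/2 * 3.8

$4141.08


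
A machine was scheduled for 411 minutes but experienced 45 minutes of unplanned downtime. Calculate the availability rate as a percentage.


Formula: Availability = (Planned Time - Downtime) / Planned Time * 100
Uptime = 411 - 45 = 366 min
Availability = 366 / 411 * 100 = 89.1%

89.1%


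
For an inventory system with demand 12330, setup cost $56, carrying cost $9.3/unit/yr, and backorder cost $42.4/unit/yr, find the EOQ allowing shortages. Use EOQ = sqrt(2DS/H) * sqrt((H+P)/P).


Formula: EOQ* = sqrt(2DS/H) * sqrt((H+P)/P)
Base EOQ = sqrt(2*12330*56/9.3) = 385.34 units
Correction = sqrt((9.3+42.4)/42.4) = 1.10424
EOQ* = 385.34 * 1.10424 = 425.5 units

425.5 units


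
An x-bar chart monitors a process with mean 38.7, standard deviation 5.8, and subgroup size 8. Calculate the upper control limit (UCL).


UCL = 38.7 + 3 * 5.8 / sqrt(8)

44.85


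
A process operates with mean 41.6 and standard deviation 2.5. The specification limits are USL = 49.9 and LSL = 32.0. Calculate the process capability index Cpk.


Cpu = (49.9 - 41.6) / (3 * 2.5) = 1.11
Cpl = (41.6 - 32.0) / (3 * 2.5) = 1.28
Cpk = min(1.11, 1.28) = 1.11

1.11


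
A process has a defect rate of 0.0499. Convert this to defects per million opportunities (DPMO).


DPMO = defect_rate * 1000000 = 0.0499 * 1000000

49900


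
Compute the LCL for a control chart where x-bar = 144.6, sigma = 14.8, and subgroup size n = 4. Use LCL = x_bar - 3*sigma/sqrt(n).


LCL = 144.6 - 3 * 14.8 / sqrt(4)

122.4


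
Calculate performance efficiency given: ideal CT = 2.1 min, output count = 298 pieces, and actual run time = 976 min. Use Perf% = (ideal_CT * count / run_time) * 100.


Formula: Performance = (Ideal CT * Total Count) / Run Time * 100
Ideal output time = 2.1 * 298 = 625.8 min
Performance = 625.8 / 976 * 100 = 64.1%

64.1%


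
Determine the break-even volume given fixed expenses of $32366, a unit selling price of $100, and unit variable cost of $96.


Formula: BEQ = Fixed Costs / (Price - Variable Cost)
Contribution margin = $100 - $96 = $4/unit
BEQ = ceil($32366 / $4/unit) = ceil(8091.5) = 8092 units

8092 units


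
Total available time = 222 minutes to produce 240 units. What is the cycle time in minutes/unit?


Formula: CT = Available Time / Number of Units
CT = 222 min / 240 units
CT = 0.93 min/unit

0.93 min/unit


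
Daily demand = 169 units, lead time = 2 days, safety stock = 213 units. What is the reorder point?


Formula: ROP = (Daily Demand * Lead Time) + Safety Stock
Demand during lead time = 169 * 2 = 338 units
ROP = 338 + 213 = 551 units

551 units


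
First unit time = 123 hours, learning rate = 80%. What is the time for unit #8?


Formula: T_n = T_1 * (learning_rate)^(log2(n)) where learning_rate = rate/100
Doublings = log2(8) = 3
T_n = 123 * 0.8^3
T_n = 123 * 0.512 = 63.0 hours

63.0 hours


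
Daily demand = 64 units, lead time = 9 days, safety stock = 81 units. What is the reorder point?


Formula: ROP = (Daily Demand * Lead Time) + Safety Stock
Demand during lead time = 64 * 9 = 576 units
ROP = 576 + 81 = 657 units

657 units


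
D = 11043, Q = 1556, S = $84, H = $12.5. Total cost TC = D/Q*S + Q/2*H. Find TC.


TC = 11043/1556 * 84 + 1556/2 * 12.5

$10321.15


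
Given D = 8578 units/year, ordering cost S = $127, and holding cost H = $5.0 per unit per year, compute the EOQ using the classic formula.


Formula: EOQ = sqrt(2 * D * S / H)
Numerator: 2 * 8578 * 127 = 2178812
2DS/H = 2178812 / 5.0 = 435762.4
EOQ = sqrt(435762.4) = 660.1 units

660.1 units


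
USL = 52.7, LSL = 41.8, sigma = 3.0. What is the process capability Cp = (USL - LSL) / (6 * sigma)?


Cp = (52.7 - 41.8) / (6 * 3.0)

0.61


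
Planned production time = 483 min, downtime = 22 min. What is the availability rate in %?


Formula: Availability = (Planned Time - Downtime) / Planned Time * 100
Uptime = 483 - 22 = 461 min
Availability = 461 / 483 * 100 = 95.4%

95.4%


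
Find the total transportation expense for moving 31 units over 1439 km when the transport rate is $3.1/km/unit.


TC = dist * cost * units = 1439 * 3.1 * 31 = $138287.90

$138287.90


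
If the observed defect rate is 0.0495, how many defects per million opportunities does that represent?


DPMO = defect_rate * 1000000 = 0.0495 * 1000000

49500


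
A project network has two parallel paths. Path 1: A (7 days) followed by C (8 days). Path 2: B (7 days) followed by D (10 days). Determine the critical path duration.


Path 1 = 7 + 8 = 15 days
Path 2 = 7 + 10 = 17 days
Duration = max(15, 17) = 17 days

17 days


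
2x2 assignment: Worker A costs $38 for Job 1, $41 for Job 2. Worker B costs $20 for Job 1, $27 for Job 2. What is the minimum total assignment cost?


Option 1: A->1 + B->2 = $38 + $27 = $65
Option 2: A->2 + B->1 = $41 + $20 = $61
Min cost = min($65, $61) = $61

$61


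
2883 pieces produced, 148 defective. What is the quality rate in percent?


Formula: Quality Rate = Good Pieces / Total Pieces * 100
Good pieces = 2883 - 148 = 2735
QR = 2735 / 2883 * 100 = 94.9%

94.9%


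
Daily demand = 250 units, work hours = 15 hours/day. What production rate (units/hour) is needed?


Formula: Production Rate = Daily Demand / Available Hours
Rate = 250 units/day / 15 hours/day
Rate = 16.7 units/hour

16.7 units/hour


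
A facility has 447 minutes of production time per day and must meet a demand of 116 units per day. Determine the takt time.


Formula: Takt Time = Available Production Time / Customer Demand
Takt = 447 min/day / 116 units/day
Takt = 3.85 min/unit

3.85 min/unit


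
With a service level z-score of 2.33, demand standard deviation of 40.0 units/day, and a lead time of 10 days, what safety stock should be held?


Formula: SS = z * sigma_d * sqrt(LT)
sqrt(LT) = sqrt(10) = 3.1623
SS = 2.33 * 40.0 * 3.1623
SS = 294.7 units

294.7 units


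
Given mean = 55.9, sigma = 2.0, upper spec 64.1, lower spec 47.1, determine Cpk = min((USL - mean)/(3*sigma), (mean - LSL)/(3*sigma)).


Cpu = (64.1 - 55.9) / (3 * 2.0) = 1.37
Cpl = (55.9 - 47.1) / (3 * 2.0) = 1.47
Cpk = min(1.37, 1.47) = 1.37

1.37


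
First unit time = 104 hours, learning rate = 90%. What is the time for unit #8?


Formula: T_n = T_1 * (learning_rate)^(log2(n)) where learning_rate = rate/100
Doublings = log2(8) = 3
T_n = 104 * 0.9^3
T_n = 104 * 0.729 = 75.8 hours

75.8 hours


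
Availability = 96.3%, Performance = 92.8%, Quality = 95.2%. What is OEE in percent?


Formula: OEE = Availability * Performance * Quality / 10000
A * P = 96.3% * 92.8% / 100 = 89.37%
OEE = 89.37% * 95.2% / 100 = 85.1%

85.1%


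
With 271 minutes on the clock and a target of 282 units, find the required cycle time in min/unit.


Formula: CT = Available Time / Number of Units
CT = 271 min / 282 units
CT = 0.96 min/unit

0.96 min/unit


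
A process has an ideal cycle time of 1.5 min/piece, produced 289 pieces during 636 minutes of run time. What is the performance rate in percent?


Formula: Performance = (Ideal CT * Total Count) / Run Time * 100
Ideal output time = 1.5 * 289 = 433.5 min
Performance = 433.5 / 636 * 100 = 68.2%

68.2%


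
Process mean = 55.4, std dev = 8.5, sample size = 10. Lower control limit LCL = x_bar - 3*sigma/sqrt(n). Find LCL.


LCL = 55.4 - 3 * 8.5 / sqrt(10)

47.34


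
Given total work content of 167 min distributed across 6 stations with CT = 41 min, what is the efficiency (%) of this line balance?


Formula: Efficiency = Sum of Task Times / (N_stations * CT) * 100
Total station capacity = 6 stations * 41 min = 246 min
Efficiency = 167 / 246 * 100 = 67.9%

67.9%


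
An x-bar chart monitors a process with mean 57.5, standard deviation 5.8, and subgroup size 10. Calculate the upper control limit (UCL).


UCL = 57.5 + 3 * 5.8 / sqrt(10)

63.0


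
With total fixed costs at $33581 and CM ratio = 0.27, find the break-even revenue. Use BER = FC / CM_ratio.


Formula: BER = Fixed Costs / Contribution Margin Ratio
BER = $33581 / 0.27
BER = $124374.07 (to the nearest cent)

$124374.07


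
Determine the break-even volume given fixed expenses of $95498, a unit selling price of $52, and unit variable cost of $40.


Formula: BEQ = Fixed Costs / (Price - Variable Cost)
Contribution margin = $52 - $40 = $12/unit
BEQ = ceil($95498 / $12/unit) = ceil(7958.17) = 7959 units

7959 units


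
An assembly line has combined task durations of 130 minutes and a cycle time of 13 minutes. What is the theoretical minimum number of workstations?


Formula: N_min = ceil(Sum of Task Times / Cycle Time)
N_min = ceil(130 min / 13 min) = ceil(10.0)
N_min = 10 stations

10


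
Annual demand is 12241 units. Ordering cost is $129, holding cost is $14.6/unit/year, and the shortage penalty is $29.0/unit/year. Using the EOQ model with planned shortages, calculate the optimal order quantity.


Formula: EOQ* = sqrt(2DS/H) * sqrt((H+P)/P)
Base EOQ = sqrt(2*12241*129/14.6) = 465.1 units
Correction = sqrt((14.6+29.0)/29.0) = 1.22615
EOQ* = 465.1 * 1.22615 = 570.3 units

570.3 units


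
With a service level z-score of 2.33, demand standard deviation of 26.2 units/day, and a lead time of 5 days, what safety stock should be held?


Formula: SS = z * sigma_d * sqrt(LT)
sqrt(LT) = sqrt(5) = 2.2361
SS = 2.33 * 26.2 * 2.2361
SS = 136.5 units

136.5 units


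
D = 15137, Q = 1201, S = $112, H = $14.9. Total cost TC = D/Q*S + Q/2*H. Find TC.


TC = 15137/1201 * 112 + 1201/2 * 14.9

$10359.06


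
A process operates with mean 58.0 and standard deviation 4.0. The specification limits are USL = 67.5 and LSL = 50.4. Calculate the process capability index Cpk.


Cpu = (67.5 - 58.0) / (3 * 4.0) = 0.79
Cpl = (58.0 - 50.4) / (3 * 4.0) = 0.63
Cpk = min(0.79, 0.63) = 0.63

0.63


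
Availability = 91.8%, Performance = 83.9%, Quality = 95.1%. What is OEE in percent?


Formula: OEE = Availability * Performance * Quality / 10000
A * P = 91.8% * 83.9% / 100 = 77.02%
OEE = 77.02% * 95.1% / 100 = 73.2%

73.2%


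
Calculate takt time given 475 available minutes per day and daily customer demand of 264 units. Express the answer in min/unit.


Formula: Takt Time = Available Production Time / Customer Demand
Takt = 475 min/day / 264 units/day
Takt = 1.8 min/unit

1.8 min/unit


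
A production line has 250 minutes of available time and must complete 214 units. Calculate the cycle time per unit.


Formula: CT = Available Time / Number of Units
CT = 250 min / 214 units
CT = 1.17 min/unit

1.17 min/unit


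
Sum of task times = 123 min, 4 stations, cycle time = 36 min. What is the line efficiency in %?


Formula: Efficiency = Sum of Task Times / (N_stations * CT) * 100
Total station capacity = 4 stations * 36 min = 144 min
Efficiency = 123 / 144 * 100 = 85.4%

85.4%


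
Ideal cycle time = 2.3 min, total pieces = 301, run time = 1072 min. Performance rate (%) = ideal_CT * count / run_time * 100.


Formula: Performance = (Ideal CT * Total Count) / Run Time * 100
Ideal output time = 2.3 * 301 = 692.3 min
Performance = 692.3 / 1072 * 100 = 64.6%

64.6%


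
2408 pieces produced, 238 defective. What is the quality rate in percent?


Formula: Quality Rate = Good Pieces / Total Pieces * 100
Good pieces = 2408 - 238 = 2170
QR = 2170 / 2408 * 100 = 90.1%

90.1%


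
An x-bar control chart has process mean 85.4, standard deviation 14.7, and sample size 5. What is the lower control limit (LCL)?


LCL = 85.4 - 3 * 14.7 / sqrt(5)

65.68


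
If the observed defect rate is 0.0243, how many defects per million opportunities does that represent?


DPMO = defect_rate * 1000000 = 0.0243 * 1000000

24300


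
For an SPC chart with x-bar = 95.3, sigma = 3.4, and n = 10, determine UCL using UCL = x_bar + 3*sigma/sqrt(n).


UCL = 95.3 + 3 * 3.4 / sqrt(10)

98.53


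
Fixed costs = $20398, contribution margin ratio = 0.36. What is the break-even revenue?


Formula: BER = Fixed Costs / Contribution Margin Ratio
BER = $20398 / 0.36
BER = $56661.11 (to the nearest cent)

$56661.11


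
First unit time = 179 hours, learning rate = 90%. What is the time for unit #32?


Formula: T_n = T_1 * (learning_rate)^(log2(n)) where learning_rate = rate/100
Doublings = log2(32) = 5
T_n = 179 * 0.9^5
T_n = 179 * 0.5905 = 105.7 hours

105.7 hours


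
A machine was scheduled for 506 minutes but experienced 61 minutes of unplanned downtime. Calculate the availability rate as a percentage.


Formula: Availability = (Planned Time - Downtime) / Planned Time * 100
Uptime = 506 - 61 = 445 min
Availability = 445 / 506 * 100 = 87.9%

87.9%


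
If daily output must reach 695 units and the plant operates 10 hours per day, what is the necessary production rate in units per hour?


Formula: Production Rate = Daily Demand / Available Hours
Rate = 695 units/day / 10 hours/day
Rate = 69.5 units/hour

69.5 units/hour


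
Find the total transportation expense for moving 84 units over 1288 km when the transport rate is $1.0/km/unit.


TC = dist * cost * units = 1288 * 1.0 * 84 = $108192.00

$108192.00


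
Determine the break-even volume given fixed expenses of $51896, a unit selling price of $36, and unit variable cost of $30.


Formula: BEQ = Fixed Costs / (Price - Variable Cost)
Contribution margin = $36 - $30 = $6/unit
BEQ = ceil($51896 / $6/unit) = ceil(8649.33) = 8650 units

8650 units


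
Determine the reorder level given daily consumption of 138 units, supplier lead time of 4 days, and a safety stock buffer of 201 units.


Formula: ROP = (Daily Demand * Lead Time) + Safety Stock
Demand during lead time = 138 * 4 = 552 units
ROP = 552 + 201 = 753 units

753 units


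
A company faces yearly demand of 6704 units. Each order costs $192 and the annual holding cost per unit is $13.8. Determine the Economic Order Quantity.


Formula: EOQ = sqrt(2 * D * S / H)
Numerator: 2 * 6704 * 192 = 2574336
2DS/H = 2574336 / 13.8 = 186546.1
EOQ = sqrt(186546.1) = 431.9 units

431.9 units


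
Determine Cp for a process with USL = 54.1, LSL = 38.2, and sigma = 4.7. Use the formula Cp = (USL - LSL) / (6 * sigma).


Cp = (54.1 - 38.2) / (6 * 4.7)

0.56


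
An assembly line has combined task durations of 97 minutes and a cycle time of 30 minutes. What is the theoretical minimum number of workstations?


Formula: N_min = ceil(Sum of Task Times / Cycle Time)
N_min = ceil(97 min / 30 min) = ceil(3.2333)
N_min = 4 stations

4


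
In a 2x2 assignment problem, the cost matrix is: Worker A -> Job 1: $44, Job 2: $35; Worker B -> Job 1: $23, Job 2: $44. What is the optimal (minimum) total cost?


Option 1: A->1 + B->2 = $44 + $44 = $88
Option 2: A->2 + B->1 = $35 + $23 = $58
Min cost = min($88, $58) = $58

$58


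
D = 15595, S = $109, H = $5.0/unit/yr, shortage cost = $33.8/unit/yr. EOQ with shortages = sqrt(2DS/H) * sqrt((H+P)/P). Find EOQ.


Formula: EOQ* = sqrt(2DS/H) * sqrt((H+P)/P)
Base EOQ = sqrt(2*15595*109/5.0) = 824.59 units
Correction = sqrt((5.0+33.8)/33.8) = 1.07141
EOQ* = 824.59 * 1.07141 = 883.5 units

883.5 units


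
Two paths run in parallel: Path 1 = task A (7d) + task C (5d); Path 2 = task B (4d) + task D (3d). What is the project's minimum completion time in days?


Path 1 = 7 + 5 = 12 days
Path 2 = 4 + 3 = 7 days
Duration = max(12, 7) = 12 days

12 days


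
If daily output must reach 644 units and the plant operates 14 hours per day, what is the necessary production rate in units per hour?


Formula: Production Rate = Daily Demand / Available Hours
Rate = 644 units/day / 14 hours/day
Rate = 46.0 units/hour

46.0 units/hour


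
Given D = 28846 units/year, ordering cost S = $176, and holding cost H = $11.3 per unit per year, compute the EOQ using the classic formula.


Formula: EOQ = sqrt(2 * D * S / H)
Numerator: 2 * 28846 * 176 = 10153792
2DS/H = 10153792 / 11.3 = 898565.7
EOQ = sqrt(898565.7) = 947.9 units

947.9 units


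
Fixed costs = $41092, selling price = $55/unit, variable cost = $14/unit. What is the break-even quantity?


Formula: BEQ = Fixed Costs / (Price - Variable Cost)
Contribution margin = $55 - $14 = $41/unit
BEQ = ceil($41092 / $41/unit) = ceil(1002.24) = 1003 units

1003 units


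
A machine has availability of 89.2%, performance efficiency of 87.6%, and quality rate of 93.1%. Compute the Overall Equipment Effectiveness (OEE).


Formula: OEE = Availability * Performance * Quality / 10000
A * P = 89.2% * 87.6% / 100 = 78.14%
OEE = 78.14% * 93.1% / 100 = 72.7%

72.7%


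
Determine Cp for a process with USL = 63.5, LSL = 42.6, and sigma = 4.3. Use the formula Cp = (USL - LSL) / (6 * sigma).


Cp = (63.5 - 42.6) / (6 * 4.3)

0.81


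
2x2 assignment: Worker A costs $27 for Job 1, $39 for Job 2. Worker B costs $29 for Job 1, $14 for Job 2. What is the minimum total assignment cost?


Option 1: A->1 + B->2 = $27 + $14 = $41
Option 2: A->2 + B->1 = $39 + $29 = $68
Min cost = min($41, $68) = $41

$41


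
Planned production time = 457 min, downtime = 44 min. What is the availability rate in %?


Formula: Availability = (Planned Time - Downtime) / Planned Time * 100
Uptime = 457 - 44 = 413 min
Availability = 413 / 457 * 100 = 90.4%

90.4%


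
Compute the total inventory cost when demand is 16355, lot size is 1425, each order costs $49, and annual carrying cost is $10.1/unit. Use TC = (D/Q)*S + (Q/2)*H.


TC = 16355/1425 * 49 + 1425/2 * 10.1

$7758.63


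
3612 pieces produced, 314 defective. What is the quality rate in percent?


Formula: Quality Rate = Good Pieces / Total Pieces * 100
Good pieces = 3612 - 314 = 3298
QR = 3298 / 3612 * 100 = 91.3%

91.3%


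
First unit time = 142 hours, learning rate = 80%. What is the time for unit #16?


Formula: T_n = T_1 * (learning_rate)^(log2(n)) where learning_rate = rate/100
Doublings = log2(16) = 4
T_n = 142 * 0.8^4
T_n = 142 * 0.4096 = 58.2 hours

58.2 hours


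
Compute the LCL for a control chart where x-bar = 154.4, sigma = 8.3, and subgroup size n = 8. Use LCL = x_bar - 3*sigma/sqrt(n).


LCL = 154.4 - 3 * 8.3 / sqrt(8)

145.6


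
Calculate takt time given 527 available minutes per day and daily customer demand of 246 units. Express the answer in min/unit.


Formula: Takt Time = Available Production Time / Customer Demand
Takt = 527 min/day / 246 units/day
Takt = 2.14 min/unit

2.14 min/unit


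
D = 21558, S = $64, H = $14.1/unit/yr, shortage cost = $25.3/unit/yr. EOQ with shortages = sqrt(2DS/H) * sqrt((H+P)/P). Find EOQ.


Formula: EOQ* = sqrt(2DS/H) * sqrt((H+P)/P)
Base EOQ = sqrt(2*21558*64/14.1) = 442.38 units
Correction = sqrt((14.1+25.3)/25.3) = 1.24792
EOQ* = 442.38 * 1.24792 = 552.1 units

552.1 units


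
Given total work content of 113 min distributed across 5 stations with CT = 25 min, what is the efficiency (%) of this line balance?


Formula: Efficiency = Sum of Task Times / (N_stations * CT) * 100
Total station capacity = 5 stations * 25 min = 125 min
Efficiency = 113 / 125 * 100 = 90.4%

90.4%


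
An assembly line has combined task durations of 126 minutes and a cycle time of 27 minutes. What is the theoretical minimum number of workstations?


Formula: N_min = ceil(Sum of Task Times / Cycle Time)
N_min = ceil(126 min / 27 min) = ceil(4.6667)
N_min = 5 stations

5


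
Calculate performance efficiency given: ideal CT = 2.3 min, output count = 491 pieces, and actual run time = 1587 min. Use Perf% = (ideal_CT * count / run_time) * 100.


Formula: Performance = (Ideal CT * Total Count) / Run Time * 100
Ideal output time = 2.3 * 491 = 1129.3 min
Performance = 1129.3 / 1587 * 100 = 71.2%

71.2%


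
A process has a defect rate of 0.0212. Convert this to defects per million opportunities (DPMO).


DPMO = defect_rate * 1000000 = 0.0212 * 1000000

21200


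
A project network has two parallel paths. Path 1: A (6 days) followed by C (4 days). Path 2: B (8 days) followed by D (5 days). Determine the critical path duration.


Path 1 = 6 + 4 = 10 days
Path 2 = 8 + 5 = 13 days
Duration = max(10, 13) = 13 days

13 days


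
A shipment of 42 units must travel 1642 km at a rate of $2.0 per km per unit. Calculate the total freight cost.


TC = dist * cost * units = 1642 * 2.0 * 42 = $137928.00

$137928.00


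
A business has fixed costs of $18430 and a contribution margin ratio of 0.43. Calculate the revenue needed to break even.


Formula: BER = Fixed Costs / Contribution Margin Ratio
BER = $18430 / 0.43
BER = $42860.47 (to the nearest cent)

$42860.47


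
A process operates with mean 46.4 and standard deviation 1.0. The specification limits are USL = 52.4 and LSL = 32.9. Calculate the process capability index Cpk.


Cpu = (52.4 - 46.4) / (3 * 1.0) = 2.0
Cpl = (46.4 - 32.9) / (3 * 1.0) = 4.5
Cpk = min(2.0, 4.5) = 2.0

2.0


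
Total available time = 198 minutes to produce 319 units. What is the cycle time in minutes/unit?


Formula: CT = Available Time / Number of Units
CT = 198 min / 319 units
CT = 0.62 min/unit

0.62 min/unit


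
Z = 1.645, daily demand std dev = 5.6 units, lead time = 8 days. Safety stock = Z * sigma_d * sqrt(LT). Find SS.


Formula: SS = z * sigma_d * sqrt(LT)
sqrt(LT) = sqrt(8) = 2.8284
SS = 1.645 * 5.6 * 2.8284
SS = 26.1 units

26.1 units


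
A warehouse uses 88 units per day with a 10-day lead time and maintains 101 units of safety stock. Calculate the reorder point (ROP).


Formula: ROP = (Daily Demand * Lead Time) + Safety Stock
Demand during lead time = 88 * 10 = 880 units
ROP = 880 + 101 = 981 units

981 units


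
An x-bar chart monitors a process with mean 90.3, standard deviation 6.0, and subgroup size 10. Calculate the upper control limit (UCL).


UCL = 90.3 + 3 * 6.0 / sqrt(10)

95.99


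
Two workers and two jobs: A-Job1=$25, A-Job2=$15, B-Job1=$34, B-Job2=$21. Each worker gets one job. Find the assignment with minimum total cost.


Option 1: A->1 + B->2 = $25 + $21 = $46
Option 2: A->2 + B->1 = $15 + $34 = $49
Min cost = min($46, $49) = $46

$46


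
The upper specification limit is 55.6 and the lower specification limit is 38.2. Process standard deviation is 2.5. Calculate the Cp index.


Cp = (55.6 - 38.2) / (6 * 2.5)

1.16


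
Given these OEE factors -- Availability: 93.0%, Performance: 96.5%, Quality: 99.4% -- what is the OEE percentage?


Formula: OEE = Availability * Performance * Quality / 10000
A * P = 93.0% * 96.5% / 100 = 89.75%
OEE = 89.75% * 99.4% / 100 = 89.2%

89.2%


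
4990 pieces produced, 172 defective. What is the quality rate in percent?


Formula: Quality Rate = Good Pieces / Total Pieces * 100
Good pieces = 4990 - 172 = 4818
QR = 4818 / 4990 * 100 = 96.6%

96.6%


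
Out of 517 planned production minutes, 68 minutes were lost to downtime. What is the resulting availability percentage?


Formula: Availability = (Planned Time - Downtime) / Planned Time * 100
Uptime = 517 - 68 = 449 min
Availability = 449 / 517 * 100 = 86.8%

86.8%


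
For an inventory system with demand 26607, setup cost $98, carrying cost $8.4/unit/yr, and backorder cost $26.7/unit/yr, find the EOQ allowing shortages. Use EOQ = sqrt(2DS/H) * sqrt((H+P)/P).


Formula: EOQ* = sqrt(2DS/H) * sqrt((H+P)/P)
Base EOQ = sqrt(2*26607*98/8.4) = 787.93 units
Correction = sqrt((8.4+26.7)/26.7) = 1.14656
EOQ* = 787.93 * 1.14656 = 903.4 units

903.4 units


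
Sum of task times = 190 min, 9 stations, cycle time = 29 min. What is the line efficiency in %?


Formula: Efficiency = Sum of Task Times / (N_stations * CT) * 100
Total station capacity = 9 stations * 29 min = 261 min
Efficiency = 190 / 261 * 100 = 72.8%

72.8%


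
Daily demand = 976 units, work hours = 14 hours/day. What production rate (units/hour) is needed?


Formula: Production Rate = Daily Demand / Available Hours
Rate = 976 units/day / 14 hours/day
Rate = 69.7 units/hour

69.7 units/hour


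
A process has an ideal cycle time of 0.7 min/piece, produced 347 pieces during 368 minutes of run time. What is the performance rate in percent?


Formula: Performance = (Ideal CT * Total Count) / Run Time * 100
Ideal output time = 0.7 * 347 = 242.9 min
Performance = 242.9 / 368 * 100 = 66.0%

66.0%


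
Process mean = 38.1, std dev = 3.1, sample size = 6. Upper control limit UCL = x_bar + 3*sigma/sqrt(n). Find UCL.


UCL = 38.1 + 3 * 3.1 / sqrt(6)

41.9


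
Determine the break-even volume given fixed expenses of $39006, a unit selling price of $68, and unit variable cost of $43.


Formula: BEQ = Fixed Costs / (Price - Variable Cost)
Contribution margin = $68 - $43 = $25/unit
BEQ = ceil($39006 / $25/unit) = ceil(1560.24) = 1561 units

1561 units


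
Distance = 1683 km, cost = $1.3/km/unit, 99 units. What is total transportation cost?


TC = dist * cost * units = 1683 * 1.3 * 99 = $216602.10

$216602.10


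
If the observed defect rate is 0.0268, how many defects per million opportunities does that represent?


DPMO = defect_rate * 1000000 = 0.0268 * 1000000

26800


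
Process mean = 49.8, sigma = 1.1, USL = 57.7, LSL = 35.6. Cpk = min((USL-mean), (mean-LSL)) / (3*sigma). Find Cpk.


Cpu = (57.7 - 49.8) / (3 * 1.1) = 2.39
Cpl = (49.8 - 35.6) / (3 * 1.1) = 4.3
Cpk = min(2.39, 4.3) = 2.39

2.39


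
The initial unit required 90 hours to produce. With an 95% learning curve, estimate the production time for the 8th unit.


Formula: T_n = T_1 * (learning_rate)^(log2(n)) where learning_rate = rate/100
Doublings = log2(8) = 3
T_n = 90 * 0.95^3
T_n = 90 * 0.8574 = 77.2 hours

77.2 hours


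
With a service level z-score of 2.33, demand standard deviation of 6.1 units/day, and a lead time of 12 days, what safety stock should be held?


Formula: SS = z * sigma_d * sqrt(LT)
sqrt(LT) = sqrt(12) = 3.4641
SS = 2.33 * 6.1 * 3.4641
SS = 49.2 units

49.2 units


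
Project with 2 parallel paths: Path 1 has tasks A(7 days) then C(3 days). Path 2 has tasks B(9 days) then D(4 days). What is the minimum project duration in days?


Path 1 = 7 + 3 = 10 days
Path 2 = 9 + 4 = 13 days
Duration = max(10, 13) = 13 days

13 days


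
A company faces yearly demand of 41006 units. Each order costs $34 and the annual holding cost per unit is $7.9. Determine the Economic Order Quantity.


Formula: EOQ = sqrt(2 * D * S / H)
Numerator: 2 * 41006 * 34 = 2788408
2DS/H = 2788408 / 7.9 = 352963.0
EOQ = sqrt(352963.0) = 594.1 units

594.1 units


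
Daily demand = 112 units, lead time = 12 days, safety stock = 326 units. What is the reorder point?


Formula: ROP = (Daily Demand * Lead Time) + Safety Stock
Demand during lead time = 112 * 12 = 1344 units
ROP = 1344 + 326 = 1670 units

1670 units


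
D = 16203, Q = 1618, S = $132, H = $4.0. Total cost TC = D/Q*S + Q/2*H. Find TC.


TC = 16203/1618 * 132 + 1618/2 * 4.0

$4557.88


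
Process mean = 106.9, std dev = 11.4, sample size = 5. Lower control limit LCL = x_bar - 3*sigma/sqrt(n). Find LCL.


LCL = 106.9 - 3 * 11.4 / sqrt(5)

91.61


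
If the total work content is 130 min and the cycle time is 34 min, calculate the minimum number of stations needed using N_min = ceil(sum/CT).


Formula: N_min = ceil(Sum of Task Times / Cycle Time)
N_min = ceil(130 min / 34 min) = ceil(3.8235)
N_min = 4 stations

4


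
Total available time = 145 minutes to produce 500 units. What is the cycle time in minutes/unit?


Formula: CT = Available Time / Number of Units
CT = 145 min / 500 units
CT = 0.29 min/unit

0.29 min/unit


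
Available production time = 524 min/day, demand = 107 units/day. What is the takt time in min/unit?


Formula: Takt Time = Available Production Time / Customer Demand
Takt = 524 min/day / 107 units/day
Takt = 4.9 min/unit

4.9 min/unit


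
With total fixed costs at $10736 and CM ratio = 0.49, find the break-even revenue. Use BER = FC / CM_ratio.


Formula: BER = Fixed Costs / Contribution Margin Ratio
BER = $10736 / 0.49
BER = $21910.20 (to the nearest cent)

$21910.20


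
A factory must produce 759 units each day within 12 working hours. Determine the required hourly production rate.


Formula: Production Rate = Daily Demand / Available Hours
Rate = 759 units/day / 12 hours/day
Rate = 63.3 units/hour

63.3 units/hour


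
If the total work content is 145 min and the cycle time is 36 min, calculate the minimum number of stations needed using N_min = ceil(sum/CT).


Formula: N_min = ceil(Sum of Task Times / Cycle Time)
N_min = ceil(145 min / 36 min) = ceil(4.0278)
N_min = 5 stations

5


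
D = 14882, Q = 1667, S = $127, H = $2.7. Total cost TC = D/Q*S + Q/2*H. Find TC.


TC = 14882/1667 * 127 + 1667/2 * 2.7

$3384.23


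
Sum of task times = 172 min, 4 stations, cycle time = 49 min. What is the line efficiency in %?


Formula: Efficiency = Sum of Task Times / (N_stations * CT) * 100
Total station capacity = 4 stations * 49 min = 196 min
Efficiency = 172 / 196 * 100 = 87.8%

87.8%


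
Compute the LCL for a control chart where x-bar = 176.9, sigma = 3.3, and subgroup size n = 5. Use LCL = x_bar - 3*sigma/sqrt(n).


LCL = 176.9 - 3 * 3.3 / sqrt(5)

172.47


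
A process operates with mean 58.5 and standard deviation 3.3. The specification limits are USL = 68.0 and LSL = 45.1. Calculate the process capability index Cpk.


Cpu = (68.0 - 58.5) / (3 * 3.3) = 0.96
Cpl = (58.5 - 45.1) / (3 * 3.3) = 1.35
Cpk = min(0.96, 1.35) = 0.96

0.96


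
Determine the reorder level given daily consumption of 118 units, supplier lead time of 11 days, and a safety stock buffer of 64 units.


Formula: ROP = (Daily Demand * Lead Time) + Safety Stock
Demand during lead time = 118 * 11 = 1298 units
ROP = 1298 + 64 = 1362 units

1362 units
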